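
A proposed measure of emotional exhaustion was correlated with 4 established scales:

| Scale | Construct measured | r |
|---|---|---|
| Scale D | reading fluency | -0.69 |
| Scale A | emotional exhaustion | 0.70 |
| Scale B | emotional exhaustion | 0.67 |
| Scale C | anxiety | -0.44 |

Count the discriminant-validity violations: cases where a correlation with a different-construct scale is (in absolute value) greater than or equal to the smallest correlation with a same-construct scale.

1

Convergent (same construct = emotional exhaustion): Scale A, Scale B.
Smallest convergent = 0.67. Discriminant |r|: 0.69, 0.44; count ≥ 0.67 → 1.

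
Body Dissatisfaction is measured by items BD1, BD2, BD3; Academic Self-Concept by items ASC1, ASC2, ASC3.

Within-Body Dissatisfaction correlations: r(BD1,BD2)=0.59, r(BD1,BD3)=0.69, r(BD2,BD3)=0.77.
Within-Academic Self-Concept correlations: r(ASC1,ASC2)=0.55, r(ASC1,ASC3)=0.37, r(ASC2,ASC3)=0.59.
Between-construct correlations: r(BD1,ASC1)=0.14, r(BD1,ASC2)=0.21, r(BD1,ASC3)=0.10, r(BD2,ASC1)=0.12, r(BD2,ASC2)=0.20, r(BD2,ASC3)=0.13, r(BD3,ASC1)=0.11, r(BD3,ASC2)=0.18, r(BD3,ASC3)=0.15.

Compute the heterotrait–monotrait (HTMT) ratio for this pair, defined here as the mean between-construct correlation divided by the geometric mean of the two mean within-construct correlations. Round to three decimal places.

0.254

Mean between = 1.34/9 = 0.1489.
Mean within-BD = 2.05/3 = 0.6833; mean within-ASC = 1.51/3 = 0.5033.
Geometric mean = √(0.6833 × 0.5033) = 0.5864.
HTMT = 0.1489 / 0.5864 = 0.254.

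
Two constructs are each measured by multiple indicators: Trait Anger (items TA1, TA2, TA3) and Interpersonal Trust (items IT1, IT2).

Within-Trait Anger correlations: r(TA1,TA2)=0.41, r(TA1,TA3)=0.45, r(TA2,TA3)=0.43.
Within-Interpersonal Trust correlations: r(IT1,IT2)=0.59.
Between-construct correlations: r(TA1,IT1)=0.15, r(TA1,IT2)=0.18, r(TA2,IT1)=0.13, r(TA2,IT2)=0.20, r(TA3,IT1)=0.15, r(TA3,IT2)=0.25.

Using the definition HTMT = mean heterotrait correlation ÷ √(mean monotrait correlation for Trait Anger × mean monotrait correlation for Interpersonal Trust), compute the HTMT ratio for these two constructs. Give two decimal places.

0.35

Mean heterotrait r = 1.06/6 = 0.1767.
Mean within-TA = 1.29/3 = 0.4300; mean within-IT = 0.59/1 = 0.5900.
Geometric mean = √(0.4300 × 0.5900) = 0.5037.
HTMT = 0.1767 / 0.5037 = 0.35.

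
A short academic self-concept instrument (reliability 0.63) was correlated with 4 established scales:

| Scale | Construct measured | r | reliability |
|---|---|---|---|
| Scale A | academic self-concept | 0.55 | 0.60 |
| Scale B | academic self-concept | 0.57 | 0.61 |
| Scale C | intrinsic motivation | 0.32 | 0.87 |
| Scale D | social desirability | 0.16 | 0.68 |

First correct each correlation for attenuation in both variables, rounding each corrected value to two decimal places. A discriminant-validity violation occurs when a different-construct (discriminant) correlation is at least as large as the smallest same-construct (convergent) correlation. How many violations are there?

Disattenuated r (r / √(r_scale · r_new)):
  Scale A (conv): 0.55 / √(0.60·0.63) = 0.89
  Scale B (conv): 0.57 / √(0.61·0.63) = 0.92
  Scale C (disc): 0.32 / √(0.87·0.63) = 0.43
  Scale D (disc): 0.16 / √(0.68·0.63) = 0.24
Smallest convergent = 0.89. Discriminant values: 0.43, 0.24; count ≥ 0.89 → 0.

0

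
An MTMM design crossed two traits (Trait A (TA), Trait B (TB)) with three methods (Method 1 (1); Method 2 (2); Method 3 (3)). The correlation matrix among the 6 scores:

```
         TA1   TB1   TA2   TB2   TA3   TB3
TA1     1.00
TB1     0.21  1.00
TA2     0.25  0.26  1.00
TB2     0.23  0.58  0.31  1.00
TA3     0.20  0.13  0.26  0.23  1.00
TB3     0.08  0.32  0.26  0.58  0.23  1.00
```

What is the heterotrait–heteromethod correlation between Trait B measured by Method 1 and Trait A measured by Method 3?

0.13

Different traits and methods: r(TB1, TA3) = 0.13.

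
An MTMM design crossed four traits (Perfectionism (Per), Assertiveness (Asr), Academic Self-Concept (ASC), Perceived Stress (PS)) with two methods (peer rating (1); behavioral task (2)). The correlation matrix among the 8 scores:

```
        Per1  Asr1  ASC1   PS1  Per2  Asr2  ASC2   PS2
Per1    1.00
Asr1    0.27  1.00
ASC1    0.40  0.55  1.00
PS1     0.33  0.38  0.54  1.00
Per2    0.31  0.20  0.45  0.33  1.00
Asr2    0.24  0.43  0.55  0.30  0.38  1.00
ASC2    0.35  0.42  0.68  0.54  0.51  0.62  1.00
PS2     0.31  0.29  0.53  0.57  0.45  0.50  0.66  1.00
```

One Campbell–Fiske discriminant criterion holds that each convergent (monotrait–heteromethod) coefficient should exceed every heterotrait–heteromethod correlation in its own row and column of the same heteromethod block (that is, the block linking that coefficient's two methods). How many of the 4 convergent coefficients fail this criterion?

Convergent coefficients and their comparison sets:
Per (methods 1·2): 0.31 vs {0.24, 0.20, 0.35, 0.45, 0.31, 0.33} → fail.
Asr (methods 1·2): 0.43 vs {0.20, 0.24, 0.42, 0.55, 0.29, 0.30} → fail.
ASC (methods 1·2): 0.68 vs {0.45, 0.35, 0.55, 0.42, 0.53, 0.54} → pass.
PS (methods 1·2): 0.57 vs {0.33, 0.31, 0.30, 0.29, 0.54, 0.53} → pass.
2 of 4 fail.

2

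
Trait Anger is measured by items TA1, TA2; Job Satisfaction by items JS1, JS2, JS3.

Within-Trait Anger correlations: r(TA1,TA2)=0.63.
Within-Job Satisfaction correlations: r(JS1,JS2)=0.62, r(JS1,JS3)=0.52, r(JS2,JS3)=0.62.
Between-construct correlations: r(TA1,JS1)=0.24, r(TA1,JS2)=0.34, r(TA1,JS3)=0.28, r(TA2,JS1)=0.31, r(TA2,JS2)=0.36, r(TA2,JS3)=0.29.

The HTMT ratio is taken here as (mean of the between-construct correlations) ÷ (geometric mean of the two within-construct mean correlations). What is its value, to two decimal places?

0.50

Mean between = 1.82/6 = 0.3033.
Mean within-TA = 0.63/1 = 0.6300; mean within-JS = 1.76/3 = 0.5867.
Geometric mean = √(0.6300 × 0.5867) = 0.6080.
HTMT = 0.3033 / 0.6080 = 0.50.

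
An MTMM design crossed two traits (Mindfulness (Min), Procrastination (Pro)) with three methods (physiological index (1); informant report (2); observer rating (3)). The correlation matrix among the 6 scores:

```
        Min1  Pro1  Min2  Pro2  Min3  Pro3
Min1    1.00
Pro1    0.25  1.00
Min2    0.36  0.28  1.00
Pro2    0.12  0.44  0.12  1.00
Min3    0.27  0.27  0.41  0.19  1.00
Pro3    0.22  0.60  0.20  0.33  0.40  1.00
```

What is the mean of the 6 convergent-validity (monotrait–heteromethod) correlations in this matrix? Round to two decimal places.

0.40

Convergent values: 0.36, 0.27, 0.41, 0.44, 0.60, 0.33; mean = 2.41/6 = 0.40.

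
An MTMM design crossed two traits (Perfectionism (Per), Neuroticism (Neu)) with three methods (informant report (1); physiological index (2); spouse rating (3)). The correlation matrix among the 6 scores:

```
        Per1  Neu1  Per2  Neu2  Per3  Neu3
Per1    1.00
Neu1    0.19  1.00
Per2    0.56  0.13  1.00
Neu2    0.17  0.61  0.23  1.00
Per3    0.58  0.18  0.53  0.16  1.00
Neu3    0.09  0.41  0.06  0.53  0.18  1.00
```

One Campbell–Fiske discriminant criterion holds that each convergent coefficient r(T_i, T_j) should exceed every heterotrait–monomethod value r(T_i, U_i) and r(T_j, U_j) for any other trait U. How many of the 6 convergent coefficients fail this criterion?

Convergent coefficients and their comparison sets:
Per (methods 1·2): 0.56 vs {0.19, 0.23} → pass.
Per (methods 1·3): 0.58 vs {0.19, 0.18} → pass.
Per (methods 2·3): 0.53 vs {0.23, 0.18} → pass.
Neu (methods 1·2): 0.61 vs {0.19, 0.23} → pass.
Neu (methods 1·3): 0.41 vs {0.19, 0.18} → pass.
Neu (methods 2·3): 0.53 vs {0.23, 0.18} → pass.
0 of 6 fail.

0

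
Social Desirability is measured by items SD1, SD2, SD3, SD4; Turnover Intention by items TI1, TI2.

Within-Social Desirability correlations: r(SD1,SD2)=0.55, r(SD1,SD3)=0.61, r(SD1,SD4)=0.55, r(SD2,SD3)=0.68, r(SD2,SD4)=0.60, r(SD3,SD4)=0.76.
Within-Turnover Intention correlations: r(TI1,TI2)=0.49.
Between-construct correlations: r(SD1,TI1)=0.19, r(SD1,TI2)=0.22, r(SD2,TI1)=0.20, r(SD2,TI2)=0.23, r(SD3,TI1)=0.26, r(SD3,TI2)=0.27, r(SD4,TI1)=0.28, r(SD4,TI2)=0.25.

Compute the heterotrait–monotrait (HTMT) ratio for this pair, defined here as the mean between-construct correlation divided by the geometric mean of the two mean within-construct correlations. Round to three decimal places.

Mean heterotrait r = 1.90/8 = 0.2375.
Mean within-SD = 3.75/6 = 0.6250; mean within-TI = 0.49/1 = 0.4900.
Geometric mean = √(0.6250 × 0.4900) = 0.5534.
HTMT = 0.2375 / 0.5534 = 0.429.

0.429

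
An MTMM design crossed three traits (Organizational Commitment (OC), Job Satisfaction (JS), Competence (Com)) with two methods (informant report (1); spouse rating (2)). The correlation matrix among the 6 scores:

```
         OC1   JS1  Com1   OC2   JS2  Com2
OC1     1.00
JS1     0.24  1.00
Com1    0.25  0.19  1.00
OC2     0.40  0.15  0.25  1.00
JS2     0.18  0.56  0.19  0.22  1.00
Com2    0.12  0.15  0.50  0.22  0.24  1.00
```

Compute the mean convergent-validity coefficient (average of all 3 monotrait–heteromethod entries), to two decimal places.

Convergent values: 0.40, 0.56, 0.50; mean = 1.46/3 = 0.49.

0.49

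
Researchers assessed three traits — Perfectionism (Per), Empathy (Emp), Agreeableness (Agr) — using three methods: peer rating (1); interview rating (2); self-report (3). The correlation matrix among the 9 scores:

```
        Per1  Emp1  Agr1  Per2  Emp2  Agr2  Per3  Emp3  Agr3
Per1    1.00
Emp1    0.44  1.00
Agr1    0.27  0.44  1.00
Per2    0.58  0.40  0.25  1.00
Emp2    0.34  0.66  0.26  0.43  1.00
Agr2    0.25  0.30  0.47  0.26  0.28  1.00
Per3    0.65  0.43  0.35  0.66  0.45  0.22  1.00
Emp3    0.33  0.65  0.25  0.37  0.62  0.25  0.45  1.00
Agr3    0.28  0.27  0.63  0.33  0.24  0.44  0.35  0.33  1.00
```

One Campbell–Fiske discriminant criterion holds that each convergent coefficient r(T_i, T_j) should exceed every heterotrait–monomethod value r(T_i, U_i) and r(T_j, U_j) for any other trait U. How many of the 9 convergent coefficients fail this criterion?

0

Checking each validity diagonal entry against its comparison values:
Per (methods 1·2): 0.58 vs {0.44, 0.43, 0.27, 0.26} → pass.
Per (methods 1·3): 0.65 vs {0.44, 0.45, 0.27, 0.35} → pass.
Per (methods 2·3): 0.66 vs {0.43, 0.45, 0.26, 0.35} → pass.
Emp (methods 1·2): 0.66 vs {0.44, 0.43, 0.44, 0.28} → pass.
Emp (methods 1·3): 0.65 vs {0.44, 0.45, 0.44, 0.33} → pass.
Emp (methods 2·3): 0.62 vs {0.43, 0.45, 0.28, 0.33} → pass.
Agr (methods 1·2): 0.47 vs {0.27, 0.26, 0.44, 0.28} → pass.
Agr (methods 1·3): 0.63 vs {0.27, 0.35, 0.44, 0.33} → pass.
Agr (methods 2·3): 0.44 vs {0.26, 0.35, 0.28, 0.33} → pass.
0 of 9 fail.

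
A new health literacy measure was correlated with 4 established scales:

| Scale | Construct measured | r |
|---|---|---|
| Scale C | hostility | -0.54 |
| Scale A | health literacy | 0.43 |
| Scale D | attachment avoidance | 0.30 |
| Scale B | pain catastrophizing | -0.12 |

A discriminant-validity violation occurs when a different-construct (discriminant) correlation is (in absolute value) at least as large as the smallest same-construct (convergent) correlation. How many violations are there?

1

Convergent (same construct = health literacy): Scale A.
Smallest convergent = 0.43. Discriminant |r|: 0.54, 0.30, 0.12; count ≥ 0.43 → 1.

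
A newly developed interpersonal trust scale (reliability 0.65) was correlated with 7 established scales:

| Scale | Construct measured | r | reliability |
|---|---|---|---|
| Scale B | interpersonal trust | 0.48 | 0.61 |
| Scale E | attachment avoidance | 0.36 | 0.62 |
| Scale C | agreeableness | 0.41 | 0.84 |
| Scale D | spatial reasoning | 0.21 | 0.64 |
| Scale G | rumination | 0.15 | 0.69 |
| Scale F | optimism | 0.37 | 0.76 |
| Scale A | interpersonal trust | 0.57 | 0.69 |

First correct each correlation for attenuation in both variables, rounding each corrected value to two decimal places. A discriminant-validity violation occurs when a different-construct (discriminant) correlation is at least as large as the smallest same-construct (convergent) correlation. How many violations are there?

Disattenuated r (r / √(r_scale · r_new)):
  Scale B (conv): 0.48 / √(0.61·0.65) = 0.76
  Scale E (disc): 0.36 / √(0.62·0.65) = 0.57
  Scale C (disc): 0.41 / √(0.84·0.65) = 0.55
  Scale D (disc): 0.21 / √(0.64·0.65) = 0.33
  Scale G (disc): 0.15 / √(0.69·0.65) = 0.22
  Scale F (disc): 0.37 / √(0.76·0.65) = 0.53
  Scale A (conv): 0.57 / √(0.69·0.65) = 0.85
Smallest convergent = 0.76. Discriminant values: 0.57, 0.55, 0.33, 0.22, 0.53; count ≥ 0.76 → 0.

0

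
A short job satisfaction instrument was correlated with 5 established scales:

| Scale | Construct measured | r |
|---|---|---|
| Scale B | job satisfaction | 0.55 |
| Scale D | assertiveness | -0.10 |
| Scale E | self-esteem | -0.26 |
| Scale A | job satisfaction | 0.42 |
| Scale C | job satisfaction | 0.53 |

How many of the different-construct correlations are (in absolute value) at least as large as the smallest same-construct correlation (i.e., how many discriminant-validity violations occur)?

0

Convergent (same construct = job satisfaction): Scale B, Scale A, Scale C.
Smallest convergent = 0.42. Discriminant |r|: 0.10, 0.26; count ≥ 0.42 → 0.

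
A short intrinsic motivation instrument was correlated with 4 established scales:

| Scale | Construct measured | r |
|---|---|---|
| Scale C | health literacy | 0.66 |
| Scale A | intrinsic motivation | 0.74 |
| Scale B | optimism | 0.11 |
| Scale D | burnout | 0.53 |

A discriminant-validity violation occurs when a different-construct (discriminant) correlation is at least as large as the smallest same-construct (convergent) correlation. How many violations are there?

0

Convergent (same construct = intrinsic motivation): Scale A.
Smallest convergent = 0.74. Discriminant values: 0.66, 0.11, 0.53; count ≥ 0.74 → 0.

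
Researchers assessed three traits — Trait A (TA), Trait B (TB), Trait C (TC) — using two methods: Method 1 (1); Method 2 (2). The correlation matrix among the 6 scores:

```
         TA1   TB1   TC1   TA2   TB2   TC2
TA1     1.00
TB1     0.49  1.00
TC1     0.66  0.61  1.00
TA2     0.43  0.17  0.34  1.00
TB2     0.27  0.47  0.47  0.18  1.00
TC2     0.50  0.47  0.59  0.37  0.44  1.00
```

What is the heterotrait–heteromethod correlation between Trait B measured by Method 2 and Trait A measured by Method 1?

Different traits and methods: r(TB2, TA1) = 0.27.

0.27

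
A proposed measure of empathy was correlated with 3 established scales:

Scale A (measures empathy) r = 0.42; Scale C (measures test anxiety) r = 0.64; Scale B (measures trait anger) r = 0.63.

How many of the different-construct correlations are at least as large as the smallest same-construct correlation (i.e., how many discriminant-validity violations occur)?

2

Convergent (same construct = empathy): Scale A.
Smallest convergent = 0.42. Discriminant values: 0.64, 0.63; count ≥ 0.42 → 2.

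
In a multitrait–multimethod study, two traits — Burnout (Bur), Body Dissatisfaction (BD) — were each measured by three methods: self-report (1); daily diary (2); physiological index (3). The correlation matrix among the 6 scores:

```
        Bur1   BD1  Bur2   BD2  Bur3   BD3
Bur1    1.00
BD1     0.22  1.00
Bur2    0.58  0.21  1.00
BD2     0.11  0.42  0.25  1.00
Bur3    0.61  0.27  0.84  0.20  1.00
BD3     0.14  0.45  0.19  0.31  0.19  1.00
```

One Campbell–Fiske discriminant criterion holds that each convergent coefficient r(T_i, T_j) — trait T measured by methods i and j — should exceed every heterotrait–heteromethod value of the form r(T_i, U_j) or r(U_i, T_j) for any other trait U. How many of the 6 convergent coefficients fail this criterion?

0

Convergent coefficients and their comparison sets:
Bur (methods 1·2): 0.58 vs {0.11, 0.21} → pass.
Bur (methods 1·3): 0.61 vs {0.14, 0.27} → pass.
Bur (methods 2·3): 0.84 vs {0.19, 0.20} → pass.
BD (methods 1·2): 0.42 vs {0.21, 0.11} → pass.
BD (methods 1·3): 0.45 vs {0.27, 0.14} → pass.
BD (methods 2·3): 0.31 vs {0.20, 0.19} → pass.
0 of 6 fail.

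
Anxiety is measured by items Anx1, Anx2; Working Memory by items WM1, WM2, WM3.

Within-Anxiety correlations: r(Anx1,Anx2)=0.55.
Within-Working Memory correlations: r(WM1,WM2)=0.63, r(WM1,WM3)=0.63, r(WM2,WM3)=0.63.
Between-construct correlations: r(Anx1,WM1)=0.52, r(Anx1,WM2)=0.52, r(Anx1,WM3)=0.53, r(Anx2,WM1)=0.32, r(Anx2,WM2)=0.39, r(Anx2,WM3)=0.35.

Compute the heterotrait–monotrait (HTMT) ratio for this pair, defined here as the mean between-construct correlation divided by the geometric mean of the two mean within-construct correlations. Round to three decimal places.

0.745

Mean heterotrait r = 2.63/6 = 0.4383.
Mean within-Anx = 0.55/1 = 0.5500; mean within-WM = 1.89/3 = 0.6300.
Geometric mean = √(0.5500 × 0.6300) = 0.5886.
HTMT = 0.4383 / 0.5886 = 0.745.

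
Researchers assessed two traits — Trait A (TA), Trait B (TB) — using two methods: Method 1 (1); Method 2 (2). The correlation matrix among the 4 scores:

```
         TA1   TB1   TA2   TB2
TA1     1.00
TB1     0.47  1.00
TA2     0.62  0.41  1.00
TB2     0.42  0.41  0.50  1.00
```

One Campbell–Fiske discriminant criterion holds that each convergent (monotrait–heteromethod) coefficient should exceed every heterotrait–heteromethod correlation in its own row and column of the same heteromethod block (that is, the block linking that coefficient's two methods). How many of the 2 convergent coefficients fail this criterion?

Checking each validity diagonal entry against its comparison values:
TA (methods 1·2): 0.62 vs {0.42, 0.41} → pass.
TB (methods 1·2): 0.41 vs {0.41, 0.42} → fail.
1 of 2 fail.

1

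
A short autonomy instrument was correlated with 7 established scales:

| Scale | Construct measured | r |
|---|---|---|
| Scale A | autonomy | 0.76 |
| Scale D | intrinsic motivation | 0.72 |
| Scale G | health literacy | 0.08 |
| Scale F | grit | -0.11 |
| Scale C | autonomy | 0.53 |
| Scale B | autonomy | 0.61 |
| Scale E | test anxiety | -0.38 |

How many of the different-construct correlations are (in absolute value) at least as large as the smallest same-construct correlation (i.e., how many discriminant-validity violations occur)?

1

Convergent (same construct = autonomy): Scale A, Scale C, Scale B.
Smallest convergent = 0.53. Discriminant |r|: 0.72, 0.08, 0.11, 0.38; count ≥ 0.53 → 1.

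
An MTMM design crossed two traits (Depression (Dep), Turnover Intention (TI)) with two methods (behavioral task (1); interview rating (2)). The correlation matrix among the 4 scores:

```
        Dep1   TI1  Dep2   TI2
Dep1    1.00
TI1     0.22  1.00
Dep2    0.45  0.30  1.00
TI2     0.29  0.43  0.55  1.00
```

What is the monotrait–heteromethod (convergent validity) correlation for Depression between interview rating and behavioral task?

Same trait (Dep), different methods: r(Dep2, Dep1) = 0.45.

0.45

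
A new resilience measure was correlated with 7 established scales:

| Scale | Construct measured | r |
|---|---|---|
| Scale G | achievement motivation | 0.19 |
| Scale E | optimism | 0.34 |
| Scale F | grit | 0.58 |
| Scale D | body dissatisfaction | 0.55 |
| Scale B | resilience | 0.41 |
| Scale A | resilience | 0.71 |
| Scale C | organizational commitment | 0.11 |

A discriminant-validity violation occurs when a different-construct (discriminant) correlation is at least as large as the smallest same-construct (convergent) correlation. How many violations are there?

2

Convergent (same construct = resilience): Scale B, Scale A.
Smallest convergent = 0.41. Discriminant values: 0.19, 0.34, 0.58, 0.55, 0.11; count ≥ 0.41 → 2.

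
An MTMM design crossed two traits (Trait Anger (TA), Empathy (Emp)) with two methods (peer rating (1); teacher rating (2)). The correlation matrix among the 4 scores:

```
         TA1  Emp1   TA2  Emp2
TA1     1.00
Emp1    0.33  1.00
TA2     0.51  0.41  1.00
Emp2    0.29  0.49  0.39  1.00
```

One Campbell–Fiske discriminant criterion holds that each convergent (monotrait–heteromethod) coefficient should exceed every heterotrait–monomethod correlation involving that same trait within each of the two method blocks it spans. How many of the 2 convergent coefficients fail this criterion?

0

Each convergent coefficient versus the relevant comparison correlations:
TA (methods 1·2): 0.51 vs {0.33, 0.39} → pass.
Emp (methods 1·2): 0.49 vs {0.33, 0.39} → pass.
0 of 2 fail.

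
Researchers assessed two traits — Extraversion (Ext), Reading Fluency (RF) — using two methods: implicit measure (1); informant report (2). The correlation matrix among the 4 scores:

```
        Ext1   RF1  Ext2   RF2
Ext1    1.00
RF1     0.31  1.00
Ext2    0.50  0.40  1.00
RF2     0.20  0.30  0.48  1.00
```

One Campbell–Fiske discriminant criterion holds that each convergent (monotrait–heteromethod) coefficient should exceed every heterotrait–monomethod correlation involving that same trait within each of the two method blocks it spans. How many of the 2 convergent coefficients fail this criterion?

1

Each convergent coefficient versus the relevant comparison correlations:
Ext (methods 1·2): 0.50 vs {0.31, 0.48} → pass.
RF (methods 1·2): 0.30 vs {0.31, 0.48} → fail.
1 of 2 fail.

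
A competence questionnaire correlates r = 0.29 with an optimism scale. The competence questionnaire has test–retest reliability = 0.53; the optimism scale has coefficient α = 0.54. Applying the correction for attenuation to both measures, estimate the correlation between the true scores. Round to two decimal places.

0.54

r_true = r_obs / √(r_xx · r_yy) = 0.29 / √(0.53 × 0.54) = 0.29 / √0.2862 = 0.29 / 0.5350 ≈ 0.54.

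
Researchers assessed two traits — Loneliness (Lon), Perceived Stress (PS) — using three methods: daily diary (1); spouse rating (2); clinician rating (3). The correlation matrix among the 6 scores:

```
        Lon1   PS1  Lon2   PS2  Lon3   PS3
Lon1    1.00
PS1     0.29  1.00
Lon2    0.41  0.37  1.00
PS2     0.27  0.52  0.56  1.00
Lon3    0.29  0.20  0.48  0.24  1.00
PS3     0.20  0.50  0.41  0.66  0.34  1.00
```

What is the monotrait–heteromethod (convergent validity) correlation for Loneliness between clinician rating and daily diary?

0.29

Same trait (Lon), different methods: r(Lon3, Lon1) = 0.29.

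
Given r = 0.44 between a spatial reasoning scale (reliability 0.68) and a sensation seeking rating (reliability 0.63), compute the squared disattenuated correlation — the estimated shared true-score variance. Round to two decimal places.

0.45

Disattenuated r = 0.44 / √(0.68 × 0.63) = 0.44 / 0.6545 = 0.6723.
Shared true-score variance = 0.6723² = 0.4520 ≈ 0.45.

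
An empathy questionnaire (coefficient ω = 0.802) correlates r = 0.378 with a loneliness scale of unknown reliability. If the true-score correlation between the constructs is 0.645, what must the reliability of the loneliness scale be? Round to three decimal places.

r_true = r_obs / √(r_xx · r_yy) ⇒ 0.645 = 0.378 / √(0.802 · r_yy).
√(0.802 · r_yy) = 0.378 / 0.645 = 0.5860; 0.802 · r_yy = 0.3434; r_yy = 0.3434 / 0.802 ≈ 0.428.

0.428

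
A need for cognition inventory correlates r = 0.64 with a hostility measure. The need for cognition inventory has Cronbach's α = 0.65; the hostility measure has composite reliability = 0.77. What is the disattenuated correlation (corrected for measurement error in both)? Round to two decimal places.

0.90

r_true = r_obs / √(r_xx · r_yy) = 0.64 / √(0.65 × 0.77) = 0.64 / √0.5005 = 0.64 / 0.7075 ≈ 0.90.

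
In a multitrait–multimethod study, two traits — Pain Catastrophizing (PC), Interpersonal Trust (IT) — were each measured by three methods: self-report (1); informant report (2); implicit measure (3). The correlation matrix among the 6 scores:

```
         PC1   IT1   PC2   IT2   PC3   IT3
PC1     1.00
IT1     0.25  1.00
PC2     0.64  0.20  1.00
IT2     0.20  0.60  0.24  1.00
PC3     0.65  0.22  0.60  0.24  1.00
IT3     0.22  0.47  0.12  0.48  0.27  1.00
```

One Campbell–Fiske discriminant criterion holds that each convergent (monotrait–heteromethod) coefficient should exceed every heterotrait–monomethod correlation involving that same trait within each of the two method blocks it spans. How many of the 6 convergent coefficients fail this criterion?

0

Each convergent coefficient versus the relevant comparison correlations:
PC (methods 1·2): 0.64 vs {0.25, 0.24} → pass.
PC (methods 1·3): 0.65 vs {0.25, 0.27} → pass.
PC (methods 2·3): 0.60 vs {0.24, 0.27} → pass.
IT (methods 1·2): 0.60 vs {0.25, 0.24} → pass.
IT (methods 1·3): 0.47 vs {0.25, 0.27} → pass.
IT (methods 2·3): 0.48 vs {0.24, 0.27} → pass.
0 of 6 fail.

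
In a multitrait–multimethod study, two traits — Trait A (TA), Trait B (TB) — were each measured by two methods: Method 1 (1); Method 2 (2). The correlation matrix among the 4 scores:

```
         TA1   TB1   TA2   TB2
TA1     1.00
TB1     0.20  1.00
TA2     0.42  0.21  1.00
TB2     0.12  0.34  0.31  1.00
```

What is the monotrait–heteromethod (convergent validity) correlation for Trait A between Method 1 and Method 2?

0.42

Same trait (TA), different methods: r(TA1, TA2) = 0.42.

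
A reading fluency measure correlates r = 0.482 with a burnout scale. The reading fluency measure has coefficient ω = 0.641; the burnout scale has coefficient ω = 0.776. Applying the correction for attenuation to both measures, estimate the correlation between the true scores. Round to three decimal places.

r_true = r_obs / √(r_xx · r_yy) = 0.482 / √(0.641 × 0.776) = 0.482 / √0.497416 = 0.482 / 0.7053 ≈ 0.683.

0.683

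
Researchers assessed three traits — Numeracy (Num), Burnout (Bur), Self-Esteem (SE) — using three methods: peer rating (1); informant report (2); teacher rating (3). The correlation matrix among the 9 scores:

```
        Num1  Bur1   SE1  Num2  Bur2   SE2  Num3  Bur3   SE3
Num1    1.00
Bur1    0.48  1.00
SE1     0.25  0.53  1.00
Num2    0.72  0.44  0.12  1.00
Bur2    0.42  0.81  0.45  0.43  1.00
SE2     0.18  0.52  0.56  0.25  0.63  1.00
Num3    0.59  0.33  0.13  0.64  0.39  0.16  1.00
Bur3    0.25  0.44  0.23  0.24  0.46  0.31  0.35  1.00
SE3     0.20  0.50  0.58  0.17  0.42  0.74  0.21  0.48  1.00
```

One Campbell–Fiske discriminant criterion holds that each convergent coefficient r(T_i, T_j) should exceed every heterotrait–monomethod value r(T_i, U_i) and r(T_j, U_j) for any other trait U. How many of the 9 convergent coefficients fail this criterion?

3

Checking each validity diagonal entry against its comparison values:
Num (methods 1·2): 0.72 vs {0.48, 0.43, 0.25, 0.25} → pass.
Num (methods 1·3): 0.59 vs {0.48, 0.35, 0.25, 0.21} → pass.
Num (methods 2·3): 0.64 vs {0.43, 0.35, 0.25, 0.21} → pass.
Bur (methods 1·2): 0.81 vs {0.48, 0.43, 0.53, 0.63} → pass.
Bur (methods 1·3): 0.44 vs {0.48, 0.35, 0.53, 0.48} → fail.
Bur (methods 2·3): 0.46 vs {0.43, 0.35, 0.63, 0.48} → fail.
SE (methods 1·2): 0.56 vs {0.25, 0.25, 0.53, 0.63} → fail.
SE (methods 1·3): 0.58 vs {0.25, 0.21, 0.53, 0.48} → pass.
SE (methods 2·3): 0.74 vs {0.25, 0.21, 0.63, 0.48} → pass.
3 of 9 fail.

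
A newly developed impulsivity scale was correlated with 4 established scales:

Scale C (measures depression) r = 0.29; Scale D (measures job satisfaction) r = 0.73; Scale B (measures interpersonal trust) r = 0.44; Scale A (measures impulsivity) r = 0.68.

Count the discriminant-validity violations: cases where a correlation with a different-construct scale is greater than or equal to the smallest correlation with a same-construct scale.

Convergent (same construct = impulsivity): Scale A.
Smallest convergent = 0.68. Discriminant values: 0.29, 0.73, 0.44; count ≥ 0.68 → 1.

1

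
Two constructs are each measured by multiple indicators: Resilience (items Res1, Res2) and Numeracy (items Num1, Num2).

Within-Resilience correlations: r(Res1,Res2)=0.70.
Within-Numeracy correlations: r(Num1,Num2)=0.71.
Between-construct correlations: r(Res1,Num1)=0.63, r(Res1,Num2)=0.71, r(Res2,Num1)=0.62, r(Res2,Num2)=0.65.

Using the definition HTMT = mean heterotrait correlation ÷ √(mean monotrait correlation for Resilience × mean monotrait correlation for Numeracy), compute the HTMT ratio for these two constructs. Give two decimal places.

Mean between = 2.61/4 = 0.6525.
Mean within-Res = 0.70/1 = 0.7000; mean within-Num = 0.71/1 = 0.7100.
Geometric mean = √(0.7000 × 0.7100) = 0.7050.
HTMT = 0.6525 / 0.7050 = 0.93.

0.93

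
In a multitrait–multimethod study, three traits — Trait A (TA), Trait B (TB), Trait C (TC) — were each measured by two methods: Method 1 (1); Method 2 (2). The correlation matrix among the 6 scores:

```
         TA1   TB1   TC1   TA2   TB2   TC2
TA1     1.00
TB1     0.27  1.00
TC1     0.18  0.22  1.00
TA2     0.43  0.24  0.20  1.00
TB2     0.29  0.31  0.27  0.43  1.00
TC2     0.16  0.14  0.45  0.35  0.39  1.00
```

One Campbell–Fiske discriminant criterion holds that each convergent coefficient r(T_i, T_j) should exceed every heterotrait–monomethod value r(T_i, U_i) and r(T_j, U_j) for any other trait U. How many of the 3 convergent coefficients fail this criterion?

Each convergent coefficient versus the relevant comparison correlations:
TA (methods 1·2): 0.43 vs {0.27, 0.43, 0.18, 0.35} → fail.
TB (methods 1·2): 0.31 vs {0.27, 0.43, 0.22, 0.39} → fail.
TC (methods 1·2): 0.45 vs {0.18, 0.35, 0.22, 0.39} → pass.
2 of 3 fail.

2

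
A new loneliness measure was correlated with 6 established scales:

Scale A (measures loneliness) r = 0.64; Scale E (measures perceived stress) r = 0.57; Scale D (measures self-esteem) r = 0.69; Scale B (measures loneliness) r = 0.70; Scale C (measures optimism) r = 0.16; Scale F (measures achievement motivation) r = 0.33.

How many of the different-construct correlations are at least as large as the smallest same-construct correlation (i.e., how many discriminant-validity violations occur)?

1

Convergent (same construct = loneliness): Scale A, Scale B.
Smallest convergent = 0.64. Discriminant values: 0.57, 0.69, 0.16, 0.33; count ≥ 0.64 → 1.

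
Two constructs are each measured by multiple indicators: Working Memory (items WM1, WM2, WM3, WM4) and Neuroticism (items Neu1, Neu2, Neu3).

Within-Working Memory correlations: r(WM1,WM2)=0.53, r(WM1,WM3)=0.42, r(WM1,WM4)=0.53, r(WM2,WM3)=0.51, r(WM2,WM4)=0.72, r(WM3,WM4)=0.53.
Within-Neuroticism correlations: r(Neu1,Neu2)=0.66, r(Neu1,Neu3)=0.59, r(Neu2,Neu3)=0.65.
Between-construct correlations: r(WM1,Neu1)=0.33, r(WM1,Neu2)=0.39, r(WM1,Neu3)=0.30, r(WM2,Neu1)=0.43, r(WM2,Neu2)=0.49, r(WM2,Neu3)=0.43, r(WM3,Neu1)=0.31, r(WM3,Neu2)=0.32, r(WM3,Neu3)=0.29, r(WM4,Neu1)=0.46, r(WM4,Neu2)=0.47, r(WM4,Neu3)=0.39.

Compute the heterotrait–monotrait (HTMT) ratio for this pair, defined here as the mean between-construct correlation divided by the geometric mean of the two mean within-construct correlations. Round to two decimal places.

Mean between = 4.61/12 = 0.3842.
Mean within-WM = 3.24/6 = 0.5400; mean within-Neu = 1.90/3 = 0.6333.
Geometric mean = √(0.5400 × 0.6333) = 0.5848.
HTMT = 0.3842 / 0.5848 = 0.66.

0.66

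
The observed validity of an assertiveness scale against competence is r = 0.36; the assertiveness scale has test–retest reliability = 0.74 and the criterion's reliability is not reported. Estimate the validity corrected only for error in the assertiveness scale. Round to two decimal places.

Single correction: r_c = r_obs / √r_xx = 0.36 / √0.74 = 0.36 / 0.8602 ≈ 0.42.

0.42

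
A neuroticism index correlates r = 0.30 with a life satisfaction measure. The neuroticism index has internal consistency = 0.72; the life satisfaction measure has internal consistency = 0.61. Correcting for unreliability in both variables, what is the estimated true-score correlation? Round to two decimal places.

r_true = r_obs / √(r_xx · r_yy) = 0.30 / √(0.72 × 0.61) = 0.30 / √0.4392 = 0.30 / 0.6627 ≈ 0.45.

0.45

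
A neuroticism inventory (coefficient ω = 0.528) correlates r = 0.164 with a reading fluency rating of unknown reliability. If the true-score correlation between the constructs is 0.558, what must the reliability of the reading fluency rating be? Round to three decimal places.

0.164

r_true = r_obs / √(r_xx · r_yy) ⇒ 0.558 = 0.164 / √(0.528 · r_yy).
√(0.528 · r_yy) = 0.164 / 0.558 = 0.2939; 0.528 · r_yy = 0.0864; r_yy = 0.0864 / 0.528 ≈ 0.164.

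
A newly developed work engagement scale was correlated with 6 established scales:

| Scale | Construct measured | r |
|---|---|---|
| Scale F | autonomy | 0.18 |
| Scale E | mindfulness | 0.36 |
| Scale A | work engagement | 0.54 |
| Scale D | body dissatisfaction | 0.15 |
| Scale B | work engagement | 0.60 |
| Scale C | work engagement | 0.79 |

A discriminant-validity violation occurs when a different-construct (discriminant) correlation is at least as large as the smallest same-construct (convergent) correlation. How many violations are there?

Convergent (same construct = work engagement): Scale A, Scale B, Scale C.
Smallest convergent = 0.54. Discriminant values: 0.18, 0.36, 0.15; count ≥ 0.54 → 0.

0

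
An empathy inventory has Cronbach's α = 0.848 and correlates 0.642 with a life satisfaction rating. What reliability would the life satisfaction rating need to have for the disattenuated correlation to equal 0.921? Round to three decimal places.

r_true = r_obs / √(r_xx · r_yy) ⇒ 0.921 = 0.642 / √(0.848 · r_yy).
√(0.848 · r_yy) = 0.642 / 0.921 = 0.6971; 0.848 · r_yy = 0.4859; r_yy = 0.4859 / 0.848 ≈ 0.573.

0.573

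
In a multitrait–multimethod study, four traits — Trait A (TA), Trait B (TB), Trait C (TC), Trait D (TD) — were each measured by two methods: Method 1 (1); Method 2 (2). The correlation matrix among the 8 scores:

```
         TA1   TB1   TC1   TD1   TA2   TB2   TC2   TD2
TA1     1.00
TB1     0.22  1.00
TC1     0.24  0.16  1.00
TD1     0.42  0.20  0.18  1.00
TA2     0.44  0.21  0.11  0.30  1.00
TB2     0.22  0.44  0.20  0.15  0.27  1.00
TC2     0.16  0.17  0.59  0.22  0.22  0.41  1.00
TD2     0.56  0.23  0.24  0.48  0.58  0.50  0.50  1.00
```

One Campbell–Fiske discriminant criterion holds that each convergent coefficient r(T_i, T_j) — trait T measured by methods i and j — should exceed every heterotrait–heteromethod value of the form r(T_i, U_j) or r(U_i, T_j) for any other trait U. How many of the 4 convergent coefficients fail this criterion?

Convergent coefficients and their comparison sets:
TA (methods 1·2): 0.44 vs {0.22, 0.21, 0.16, 0.11, 0.56, 0.30} → fail.
TB (methods 1·2): 0.44 vs {0.21, 0.22, 0.17, 0.20, 0.23, 0.15} → pass.
TC (methods 1·2): 0.59 vs {0.11, 0.16, 0.20, 0.17, 0.24, 0.22} → pass.
TD (methods 1·2): 0.48 vs {0.30, 0.56, 0.15, 0.23, 0.22, 0.24} → fail.
2 of 4 fail.

2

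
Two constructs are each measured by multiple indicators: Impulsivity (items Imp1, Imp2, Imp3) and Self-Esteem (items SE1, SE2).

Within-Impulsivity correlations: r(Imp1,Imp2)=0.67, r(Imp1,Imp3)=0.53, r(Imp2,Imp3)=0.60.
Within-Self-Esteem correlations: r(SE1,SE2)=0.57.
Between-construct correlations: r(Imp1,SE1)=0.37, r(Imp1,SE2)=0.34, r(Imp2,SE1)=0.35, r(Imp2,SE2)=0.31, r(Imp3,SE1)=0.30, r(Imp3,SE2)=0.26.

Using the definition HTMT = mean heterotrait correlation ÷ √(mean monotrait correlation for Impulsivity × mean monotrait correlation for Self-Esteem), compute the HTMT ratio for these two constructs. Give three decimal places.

0.550

Mean between = 1.93/6 = 0.3217.
Mean within-Imp = 1.80/3 = 0.6000; mean within-SE = 0.57/1 = 0.5700.
Geometric mean = √(0.6000 × 0.5700) = 0.5848.
HTMT = 0.3217 / 0.5848 = 0.550.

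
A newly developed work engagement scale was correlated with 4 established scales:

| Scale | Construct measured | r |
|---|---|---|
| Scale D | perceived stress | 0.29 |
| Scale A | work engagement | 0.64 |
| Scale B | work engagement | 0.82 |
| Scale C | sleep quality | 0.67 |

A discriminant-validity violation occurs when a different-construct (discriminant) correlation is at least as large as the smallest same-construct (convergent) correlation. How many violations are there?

1

Convergent (same construct = work engagement): Scale A, Scale B.
Smallest convergent = 0.64. Discriminant values: 0.29, 0.67; count ≥ 0.64 → 1.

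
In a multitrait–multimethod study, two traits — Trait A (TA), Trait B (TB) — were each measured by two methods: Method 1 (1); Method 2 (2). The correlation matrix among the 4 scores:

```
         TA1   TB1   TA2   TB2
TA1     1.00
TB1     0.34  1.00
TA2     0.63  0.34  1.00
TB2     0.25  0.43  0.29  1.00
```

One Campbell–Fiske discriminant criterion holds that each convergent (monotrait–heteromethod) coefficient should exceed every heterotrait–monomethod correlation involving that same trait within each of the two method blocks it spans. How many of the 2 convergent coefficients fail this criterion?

0

Each convergent coefficient versus the relevant comparison correlations:
TA (methods 1·2): 0.63 vs {0.34, 0.29} → pass.
TB (methods 1·2): 0.43 vs {0.34, 0.29} → pass.
0 of 2 fail.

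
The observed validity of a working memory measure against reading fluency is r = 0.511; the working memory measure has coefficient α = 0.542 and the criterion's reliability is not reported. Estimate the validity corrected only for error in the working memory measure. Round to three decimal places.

Single correction: r_c = r_obs / √r_xx = 0.511 / √0.542 = 0.511 / 0.7362 ≈ 0.694.

0.694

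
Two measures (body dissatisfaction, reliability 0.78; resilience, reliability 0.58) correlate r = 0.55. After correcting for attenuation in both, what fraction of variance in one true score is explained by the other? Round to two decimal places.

Disattenuated r = 0.55 / √(0.78 × 0.58) = 0.55 / 0.6726 = 0.8177.
Shared true-score variance = 0.8177² = 0.6686 ≈ 0.67.

0.67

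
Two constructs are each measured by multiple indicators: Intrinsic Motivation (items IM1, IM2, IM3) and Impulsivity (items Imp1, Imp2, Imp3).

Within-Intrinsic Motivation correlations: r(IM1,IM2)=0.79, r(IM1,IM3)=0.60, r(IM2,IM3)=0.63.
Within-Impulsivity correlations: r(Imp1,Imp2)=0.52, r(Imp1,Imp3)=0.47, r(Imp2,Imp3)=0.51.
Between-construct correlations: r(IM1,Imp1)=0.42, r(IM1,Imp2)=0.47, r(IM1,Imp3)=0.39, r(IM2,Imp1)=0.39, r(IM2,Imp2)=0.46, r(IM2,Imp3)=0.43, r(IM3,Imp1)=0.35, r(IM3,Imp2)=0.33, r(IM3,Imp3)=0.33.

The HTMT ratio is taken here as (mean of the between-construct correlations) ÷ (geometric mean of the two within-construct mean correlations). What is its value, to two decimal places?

0.68

Mean between = 3.57/9 = 0.3967.
Mean within-IM = 2.02/3 = 0.6733; mean within-Imp = 1.50/3 = 0.5000.
Geometric mean = √(0.6733 × 0.5000) = 0.5802.
HTMT = 0.3967 / 0.5802 = 0.68.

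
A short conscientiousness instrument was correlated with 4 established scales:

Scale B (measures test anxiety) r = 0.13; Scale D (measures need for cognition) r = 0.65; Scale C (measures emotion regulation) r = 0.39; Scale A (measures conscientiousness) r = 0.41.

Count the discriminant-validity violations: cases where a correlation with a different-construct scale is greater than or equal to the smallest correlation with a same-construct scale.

1

Convergent (same construct = conscientiousness): Scale A.
Smallest convergent = 0.41. Discriminant values: 0.13, 0.65, 0.39; count ≥ 0.41 → 1.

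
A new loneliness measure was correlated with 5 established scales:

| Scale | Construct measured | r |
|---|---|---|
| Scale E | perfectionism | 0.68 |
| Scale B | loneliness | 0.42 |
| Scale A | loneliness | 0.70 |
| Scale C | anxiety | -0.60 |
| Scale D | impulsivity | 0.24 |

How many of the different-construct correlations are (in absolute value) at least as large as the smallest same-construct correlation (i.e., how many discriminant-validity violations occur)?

2

Convergent (same construct = loneliness): Scale B, Scale A.
Smallest convergent = 0.42. Discriminant |r|: 0.68, 0.60, 0.24; count ≥ 0.42 → 2.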